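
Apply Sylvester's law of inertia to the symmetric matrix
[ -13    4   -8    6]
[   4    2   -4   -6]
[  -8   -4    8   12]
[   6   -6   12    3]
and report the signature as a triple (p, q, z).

step 0: pivot -13 → sign −
step 1: pivot 42/13 → sign +
step 2: pivot 3/7 → sign +
step 3: row/col 3 already zero → sign 0
signature = (2, 1, 1)

Answer: (2, 1, 1)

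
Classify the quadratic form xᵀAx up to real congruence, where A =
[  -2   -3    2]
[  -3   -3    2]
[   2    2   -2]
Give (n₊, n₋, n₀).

Answer: (1, 2, 0)

Derivation:
step 0: pivot -2 → sign −
step 1: pivot 3/2 → sign +
step 2: pivot -2/3 → sign −
signature = (1, 2, 0)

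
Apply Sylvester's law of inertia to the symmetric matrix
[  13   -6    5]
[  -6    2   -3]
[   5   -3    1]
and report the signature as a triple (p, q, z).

step 0: pivot 13 → sign +
step 1: pivot -10/13 → sign −
step 2: pivot -3/10 → sign −
signature = (1, 2, 0)

Answer: (1, 2, 0)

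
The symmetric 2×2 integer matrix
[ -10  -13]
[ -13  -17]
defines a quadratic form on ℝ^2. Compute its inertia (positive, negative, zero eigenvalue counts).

Answer: (0, 2, 0)

Derivation:
step 0: pivot -10 → sign −
step 1: pivot -1/10 → sign −
signature = (0, 2, 0)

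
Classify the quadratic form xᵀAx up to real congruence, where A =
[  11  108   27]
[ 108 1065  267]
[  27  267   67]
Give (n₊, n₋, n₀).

step 0: pivot 11 → sign +
step 1: pivot 51/11 → sign +
step 2: pivot -1/17 → sign −
signature = (2, 1, 0)

Answer: (2, 1, 0)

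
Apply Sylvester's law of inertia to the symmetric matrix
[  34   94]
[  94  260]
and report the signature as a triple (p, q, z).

Answer: (2, 0, 0)

Derivation:
step 0: pivot 34 → sign +
step 1: pivot 2/17 → sign +
signature = (2, 0, 0)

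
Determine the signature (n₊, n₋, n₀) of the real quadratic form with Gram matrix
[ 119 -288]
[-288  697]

Answer: (1, 1, 0)

Derivation:
step 0: pivot 119 → sign +
step 1: pivot -1/119 → sign −
signature = (1, 1, 0)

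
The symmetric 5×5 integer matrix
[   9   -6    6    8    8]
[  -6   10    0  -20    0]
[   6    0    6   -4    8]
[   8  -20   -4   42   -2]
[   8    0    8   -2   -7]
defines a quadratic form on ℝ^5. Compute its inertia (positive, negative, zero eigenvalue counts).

Answer: (2, 3, 0)

Derivation:
step 0: pivot 9 → sign +
step 1: pivot 6 → sign +
step 2: pivot -2/3 → sign −
step 3: pivot -2/3 → sign −
step 4: pivot -1 → sign −
signature = (2, 3, 0)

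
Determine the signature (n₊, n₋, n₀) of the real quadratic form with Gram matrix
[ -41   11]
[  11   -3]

step 0: pivot -41 → sign −
step 1: pivot -2/41 → sign −
signature = (0, 2, 0)

Answer: (0, 2, 0)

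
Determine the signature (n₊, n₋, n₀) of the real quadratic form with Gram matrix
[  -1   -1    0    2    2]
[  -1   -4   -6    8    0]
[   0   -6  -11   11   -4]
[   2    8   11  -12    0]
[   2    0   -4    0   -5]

Answer: (3, 2, 0)

Derivation:
step 0: pivot -1 → sign −
step 1: pivot -3 → sign −
step 2: pivot 1 → sign +
step 3: pivot 3 → sign +
step 4: pivot 1/3 → sign +
signature = (3, 2, 0)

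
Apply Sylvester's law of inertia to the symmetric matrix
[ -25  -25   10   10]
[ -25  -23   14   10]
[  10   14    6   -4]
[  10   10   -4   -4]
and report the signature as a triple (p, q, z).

Answer: (2, 1, 1)

Derivation:
step 0: pivot -25 → sign −
step 1: pivot 2 → sign +
step 2: pivot 2 → sign +
step 3: row/col 3 already zero → sign 0
signature = (2, 1, 1)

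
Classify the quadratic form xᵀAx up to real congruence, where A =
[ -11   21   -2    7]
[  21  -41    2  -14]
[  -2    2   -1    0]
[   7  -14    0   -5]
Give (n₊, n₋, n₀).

Answer: (1, 3, 0)

Derivation:
step 0: pivot -11 → sign −
step 1: pivot -10/11 → sign −
step 2: pivot 3 → sign +
step 3: pivot -1/10 → sign −
signature = (1, 3, 0)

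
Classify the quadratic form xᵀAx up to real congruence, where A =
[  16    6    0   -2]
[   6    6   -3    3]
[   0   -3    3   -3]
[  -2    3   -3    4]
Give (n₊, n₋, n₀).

Answer: (3, 0, 1)

Derivation:
step 0: pivot 16 → sign +
step 1: pivot 15/4 → sign +
step 2: pivot 3/5 → sign +
step 3: row/col 3 already zero → sign 0
signature = (3, 0, 1)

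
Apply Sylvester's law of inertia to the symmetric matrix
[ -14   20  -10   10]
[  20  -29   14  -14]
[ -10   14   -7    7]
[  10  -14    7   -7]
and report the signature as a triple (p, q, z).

step 0: pivot -14 → sign −
step 1: pivot -3/7 → sign −
step 2: pivot 1/3 → sign +
step 3: row/col 3 already zero → sign 0
signature = (1, 2, 1)

Answer: (1, 2, 1)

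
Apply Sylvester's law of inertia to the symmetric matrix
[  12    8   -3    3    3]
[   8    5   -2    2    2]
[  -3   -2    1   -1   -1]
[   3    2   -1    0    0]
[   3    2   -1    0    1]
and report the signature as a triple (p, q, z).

Answer: (3, 2, 0)

Derivation:
step 0: pivot 12 → sign +
step 1: pivot -1/3 → sign −
step 2: pivot 1/4 → sign +
step 3: pivot -1 → sign −
step 4: pivot 1 → sign +
signature = (3, 2, 0)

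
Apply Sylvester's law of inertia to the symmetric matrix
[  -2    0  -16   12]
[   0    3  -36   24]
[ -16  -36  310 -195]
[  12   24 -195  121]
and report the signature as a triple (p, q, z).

Answer: (2, 2, 0)

Derivation:
step 0: pivot -2 → sign −
step 1: pivot 3 → sign +
step 2: pivot 6 → sign +
step 3: pivot -1/2 → sign −
signature = (2, 2, 0)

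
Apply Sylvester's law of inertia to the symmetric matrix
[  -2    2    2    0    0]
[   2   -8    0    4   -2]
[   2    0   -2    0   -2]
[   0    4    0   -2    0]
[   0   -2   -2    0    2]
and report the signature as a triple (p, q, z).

Answer: (1, 3, 1)

Derivation:
step 0: pivot -2 → sign −
step 1: pivot -6 → sign −
step 2: pivot 2/3 → sign +
step 3: pivot -2 → sign −
step 4: row/col 4 already zero → sign 0
signature = (1, 3, 1)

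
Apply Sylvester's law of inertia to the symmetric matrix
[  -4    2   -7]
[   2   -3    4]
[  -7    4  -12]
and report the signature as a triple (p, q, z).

step 0: pivot -4 → sign −
step 1: pivot -2 → sign −
step 2: pivot 3/8 → sign +
signature = (1, 2, 0)

Answer: (1, 2, 0)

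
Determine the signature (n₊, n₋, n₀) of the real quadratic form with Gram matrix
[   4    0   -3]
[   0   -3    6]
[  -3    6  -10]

step 0: pivot 4 → sign +
step 1: pivot -3 → sign −
step 2: pivot -1/4 → sign −
signature = (1, 2, 0)

Answer: (1, 2, 0)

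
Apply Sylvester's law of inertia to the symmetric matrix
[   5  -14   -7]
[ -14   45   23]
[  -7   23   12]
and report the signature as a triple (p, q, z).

step 0: pivot 5 → sign +
step 1: pivot 29/5 → sign +
step 2: pivot 6/29 → sign +
signature = (3, 0, 0)

Answer: (3, 0, 0)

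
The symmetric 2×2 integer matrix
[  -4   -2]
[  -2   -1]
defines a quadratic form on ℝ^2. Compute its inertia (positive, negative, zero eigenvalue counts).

Answer: (0, 1, 1)

Derivation:
step 0: pivot -4 → sign −
step 1: row/col 1 already zero → sign 0
signature = (0, 1, 1)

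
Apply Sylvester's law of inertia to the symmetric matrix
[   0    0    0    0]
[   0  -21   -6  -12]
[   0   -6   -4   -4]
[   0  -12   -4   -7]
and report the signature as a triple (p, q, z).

Answer: (0, 2, 2)

Derivation:
step 0: pivot -21 → sign −
step 1: pivot -16/7 → sign −
step 2: row/col 2 already zero → sign 0
step 3: row/col 3 already zero → sign 0
signature = (0, 2, 2)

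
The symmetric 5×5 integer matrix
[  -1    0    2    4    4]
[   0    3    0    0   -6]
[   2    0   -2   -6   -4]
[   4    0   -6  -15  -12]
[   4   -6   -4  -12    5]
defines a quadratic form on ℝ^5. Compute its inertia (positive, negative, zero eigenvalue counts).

Answer: (3, 2, 0)

Derivation:
step 0: pivot -1 → sign −
step 1: pivot 3 → sign +
step 2: pivot 2 → sign +
step 3: pivot -1 → sign −
step 4: pivot 1 → sign +
signature = (3, 2, 0)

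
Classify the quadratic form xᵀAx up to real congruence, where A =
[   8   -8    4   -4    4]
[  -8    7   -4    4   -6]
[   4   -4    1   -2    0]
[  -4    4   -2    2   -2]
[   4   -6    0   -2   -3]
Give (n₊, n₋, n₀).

step 0: pivot 8 → sign +
step 1: pivot -1 → sign −
step 2: pivot -1 → sign −
step 3: pivot 3 → sign +
step 4: row/col 4 already zero → sign 0
signature = (2, 2, 1)

Answer: (2, 2, 1)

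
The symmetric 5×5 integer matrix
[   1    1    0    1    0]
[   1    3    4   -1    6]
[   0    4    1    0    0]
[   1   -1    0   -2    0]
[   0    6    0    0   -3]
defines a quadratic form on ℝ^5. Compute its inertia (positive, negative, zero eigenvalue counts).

step 0: pivot 1 → sign +
step 1: pivot 2 → sign +
step 2: pivot -7 → sign −
step 3: pivot -19/7 → sign −
step 4: pivot -3/19 → sign −
signature = (2, 3, 0)

Answer: (2, 3, 0)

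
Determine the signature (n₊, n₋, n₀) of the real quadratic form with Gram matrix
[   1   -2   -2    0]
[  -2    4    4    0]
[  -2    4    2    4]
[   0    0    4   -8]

Answer: (1, 1, 2)

Derivation:
step 0: pivot 1 → sign +
step 1: pivot -2 → sign −
step 2: row/col 2 already zero → sign 0
step 3: row/col 3 already zero → sign 0
signature = (1, 1, 2)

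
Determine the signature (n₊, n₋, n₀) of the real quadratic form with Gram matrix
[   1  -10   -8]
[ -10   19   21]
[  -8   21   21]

step 0: pivot 1 → sign +
step 1: pivot -81 → sign −
step 2: pivot -2/81 → sign −
signature = (1, 2, 0)

Answer: (1, 2, 0)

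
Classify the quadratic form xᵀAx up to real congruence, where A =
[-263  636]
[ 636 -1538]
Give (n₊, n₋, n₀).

step 0: pivot -263 → sign −
step 1: pivot 2/263 → sign +
signature = (1, 1, 0)

Answer: (1, 1, 0)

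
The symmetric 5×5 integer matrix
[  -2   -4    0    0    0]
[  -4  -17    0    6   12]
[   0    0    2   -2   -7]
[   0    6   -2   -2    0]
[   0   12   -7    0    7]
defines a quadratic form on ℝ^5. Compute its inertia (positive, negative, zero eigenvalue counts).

step 0: pivot -2 → sign −
step 1: pivot -9 → sign −
step 2: pivot 2 → sign +
step 3: pivot -3/2 → sign −
step 4: pivot 2/3 → sign +
signature = (2, 3, 0)

Answer: (2, 3, 0)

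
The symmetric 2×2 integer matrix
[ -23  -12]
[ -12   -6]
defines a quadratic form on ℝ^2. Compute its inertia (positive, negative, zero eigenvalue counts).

Answer: (1, 1, 0)

Derivation:
step 0: pivot -23 → sign −
step 1: pivot 6/23 → sign +
signature = (1, 1, 0)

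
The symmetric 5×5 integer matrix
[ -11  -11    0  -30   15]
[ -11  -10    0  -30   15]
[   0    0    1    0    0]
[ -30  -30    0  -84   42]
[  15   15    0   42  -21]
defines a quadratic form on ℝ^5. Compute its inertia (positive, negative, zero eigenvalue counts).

Answer: (2, 2, 1)

Derivation:
step 0: pivot -11 → sign −
step 1: pivot 1 → sign +
step 2: pivot 1 → sign +
step 3: pivot -24/11 → sign −
step 4: row/col 4 already zero → sign 0
signature = (2, 2, 1)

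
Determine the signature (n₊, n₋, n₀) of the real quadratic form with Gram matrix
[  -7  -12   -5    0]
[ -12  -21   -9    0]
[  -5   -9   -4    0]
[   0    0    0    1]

Answer: (1, 2, 1)

Derivation:
step 0: pivot -7 → sign −
step 1: pivot -3/7 → sign −
step 2: pivot 1 → sign +
step 3: row/col 3 already zero → sign 0
signature = (1, 2, 1)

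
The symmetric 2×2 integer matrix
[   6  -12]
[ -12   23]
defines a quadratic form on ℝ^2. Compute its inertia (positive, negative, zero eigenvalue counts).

step 0: pivot 6 → sign +
step 1: pivot -1 → sign −
signature = (1, 1, 0)

Answer: (1, 1, 0)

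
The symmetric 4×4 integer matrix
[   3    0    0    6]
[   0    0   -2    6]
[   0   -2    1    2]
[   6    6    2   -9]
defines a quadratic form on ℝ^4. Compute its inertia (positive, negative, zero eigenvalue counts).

Answer: (2, 1, 1)

Derivation:
step 0: pivot 3 → sign +
step 1: pivot 1 → sign +
step 2: pivot -4 → sign −
step 3: row/col 3 already zero → sign 0
signature = (2, 1, 1)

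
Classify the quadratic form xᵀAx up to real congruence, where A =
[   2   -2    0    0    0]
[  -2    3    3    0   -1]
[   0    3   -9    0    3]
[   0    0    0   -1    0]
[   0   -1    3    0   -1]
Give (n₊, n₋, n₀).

Answer: (2, 2, 1)

Derivation:
step 0: pivot 2 → sign +
step 1: pivot 1 → sign +
step 2: pivot -18 → sign −
step 3: pivot -1 → sign −
step 4: row/col 4 already zero → sign 0
signature = (2, 2, 1)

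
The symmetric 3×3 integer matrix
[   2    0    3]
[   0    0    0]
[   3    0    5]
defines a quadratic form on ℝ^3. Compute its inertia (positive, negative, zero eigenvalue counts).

step 0: pivot 2 → sign +
step 1: pivot 1/2 → sign +
step 2: row/col 2 already zero → sign 0
signature = (2, 0, 1)

Answer: (2, 0, 1)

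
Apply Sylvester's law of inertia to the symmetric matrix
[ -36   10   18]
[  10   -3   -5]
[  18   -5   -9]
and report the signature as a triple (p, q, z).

step 0: pivot -36 → sign −
step 1: pivot -2/9 → sign −
step 2: row/col 2 already zero → sign 0
signature = (0, 2, 1)

Answer: (0, 2, 1)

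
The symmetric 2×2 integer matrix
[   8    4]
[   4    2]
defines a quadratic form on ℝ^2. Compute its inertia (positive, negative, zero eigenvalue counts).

Answer: (1, 0, 1)

Derivation:
step 0: pivot 8 → sign +
step 1: row/col 1 already zero → sign 0
signature = (1, 0, 1)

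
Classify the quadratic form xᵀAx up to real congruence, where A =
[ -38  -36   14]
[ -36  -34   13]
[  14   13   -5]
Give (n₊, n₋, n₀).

Answer: (1, 2, 0)

Derivation:
step 0: pivot -38 → sign −
step 1: pivot 2/19 → sign +
step 2: pivot -1/2 → sign −
signature = (1, 2, 0)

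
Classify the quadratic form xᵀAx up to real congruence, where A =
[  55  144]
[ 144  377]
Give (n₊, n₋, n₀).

Answer: (1, 1, 0)

Derivation:
step 0: pivot 55 → sign +
step 1: pivot -1/55 → sign −
signature = (1, 1, 0)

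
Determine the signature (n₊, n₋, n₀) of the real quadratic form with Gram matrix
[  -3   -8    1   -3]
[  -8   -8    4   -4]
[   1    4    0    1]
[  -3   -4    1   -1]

Answer: (2, 1, 1)

Derivation:
step 0: pivot -3 → sign −
step 1: pivot 40/3 → sign +
step 2: pivot 1/5 → sign +
step 3: row/col 3 already zero → sign 0
signature = (2, 1, 1)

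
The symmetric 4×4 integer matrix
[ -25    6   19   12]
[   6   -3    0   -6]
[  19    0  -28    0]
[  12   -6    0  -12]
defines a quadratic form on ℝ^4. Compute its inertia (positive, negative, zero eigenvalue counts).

Answer: (0, 3, 1)

Derivation:
step 0: pivot -25 → sign −
step 1: pivot -39/25 → sign −
step 2: pivot -3/13 → sign −
step 3: row/col 3 already zero → sign 0
signature = (0, 3, 1)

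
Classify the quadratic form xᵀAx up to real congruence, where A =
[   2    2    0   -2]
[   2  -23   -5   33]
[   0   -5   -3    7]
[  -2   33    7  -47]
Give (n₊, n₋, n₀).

Answer: (1, 2, 1)

Derivation:
step 0: pivot 2 → sign +
step 1: pivot -25 → sign −
step 2: pivot -2 → sign −
step 3: row/col 3 already zero → sign 0
signature = (1, 2, 1)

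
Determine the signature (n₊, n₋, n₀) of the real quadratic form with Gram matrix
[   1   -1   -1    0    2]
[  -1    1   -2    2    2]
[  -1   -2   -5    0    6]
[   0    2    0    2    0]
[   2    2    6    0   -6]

step 0: pivot 1 → sign +
step 1: pivot -6 → sign −
step 2: pivot 3/2 → sign +
step 3: pivot -2/3 → sign −
step 4: pivot 2/3 → sign +
signature = (3, 2, 0)

Answer: (3, 2, 0)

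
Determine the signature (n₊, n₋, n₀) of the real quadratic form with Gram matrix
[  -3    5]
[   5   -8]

step 0: pivot -3 → sign −
step 1: pivot 1/3 → sign +
signature = (1, 1, 0)

Answer: (1, 1, 0)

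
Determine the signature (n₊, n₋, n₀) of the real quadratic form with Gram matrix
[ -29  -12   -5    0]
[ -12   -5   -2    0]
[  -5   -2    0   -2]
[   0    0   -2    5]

step 0: pivot -29 → sign −
step 1: pivot -1/29 → sign −
step 2: pivot 1 → sign +
step 3: pivot 1 → sign +
signature = (2, 2, 0)

Answer: (2, 2, 0)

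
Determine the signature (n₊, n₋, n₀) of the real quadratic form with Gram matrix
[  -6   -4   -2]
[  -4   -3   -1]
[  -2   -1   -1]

step 0: pivot -6 → sign −
step 1: pivot -1/3 → sign −
step 2: row/col 2 already zero → sign 0
signature = (0, 2, 1)

Answer: (0, 2, 1)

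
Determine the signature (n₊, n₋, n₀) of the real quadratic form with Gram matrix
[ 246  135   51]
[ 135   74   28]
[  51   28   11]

step 0: pivot 246 → sign +
step 1: pivot -7/82 → sign −
step 2: pivot 3/7 → sign +
signature = (2, 1, 0)

Answer: (2, 1, 0)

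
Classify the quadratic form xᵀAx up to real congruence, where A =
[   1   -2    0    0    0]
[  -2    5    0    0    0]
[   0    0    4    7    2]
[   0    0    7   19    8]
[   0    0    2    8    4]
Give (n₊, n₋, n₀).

Answer: (4, 0, 1)

Derivation:
step 0: pivot 1 → sign +
step 1: pivot 1 → sign +
step 2: pivot 4 → sign +
step 3: pivot 27/4 → sign +
step 4: row/col 4 already zero → sign 0
signature = (4, 0, 1)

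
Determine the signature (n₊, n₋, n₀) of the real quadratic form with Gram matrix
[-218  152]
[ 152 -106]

Answer: (0, 2, 0)

Derivation:
step 0: pivot -218 → sign −
step 1: pivot -2/109 → sign −
signature = (0, 2, 0)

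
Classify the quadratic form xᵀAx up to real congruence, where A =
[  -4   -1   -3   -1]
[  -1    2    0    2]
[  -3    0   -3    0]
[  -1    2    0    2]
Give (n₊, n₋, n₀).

step 0: pivot -4 → sign −
step 1: pivot 9/4 → sign +
step 2: pivot -1 → sign −
step 3: row/col 3 already zero → sign 0
signature = (1, 2, 1)

Answer: (1, 2, 1)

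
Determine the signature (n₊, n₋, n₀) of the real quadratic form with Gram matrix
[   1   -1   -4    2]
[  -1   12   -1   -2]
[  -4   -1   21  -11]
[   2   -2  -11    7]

Answer: (3, 1, 0)

Derivation:
step 0: pivot 1 → sign +
step 1: pivot 11 → sign +
step 2: pivot 30/11 → sign +
step 3: pivot -3/10 → sign −
signature = (3, 1, 0)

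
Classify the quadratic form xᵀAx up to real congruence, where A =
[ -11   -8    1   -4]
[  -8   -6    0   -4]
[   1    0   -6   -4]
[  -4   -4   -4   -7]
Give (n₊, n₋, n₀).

step 0: pivot -11 → sign −
step 1: pivot -2/11 → sign −
step 2: pivot -3 → sign −
step 3: pivot 1 → sign +
signature = (1, 3, 0)

Answer: (1, 3, 0)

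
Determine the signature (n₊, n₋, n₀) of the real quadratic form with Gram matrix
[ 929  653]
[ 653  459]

step 0: pivot 929 → sign +
step 1: pivot 2/929 → sign +
signature = (2, 0, 0)

Answer: (2, 0, 0)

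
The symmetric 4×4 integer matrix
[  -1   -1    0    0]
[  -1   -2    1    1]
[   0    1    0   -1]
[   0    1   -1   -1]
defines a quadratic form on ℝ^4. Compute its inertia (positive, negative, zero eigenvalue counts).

step 0: pivot -1 → sign −
step 1: pivot -1 → sign −
step 2: pivot 1 → sign +
step 3: row/col 3 already zero → sign 0
signature = (1, 2, 1)

Answer: (1, 2, 1)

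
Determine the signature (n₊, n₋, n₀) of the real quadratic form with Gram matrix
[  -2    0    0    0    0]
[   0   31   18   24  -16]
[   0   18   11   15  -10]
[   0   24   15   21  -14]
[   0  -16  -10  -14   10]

Answer: (4, 1, 0)

Derivation:
step 0: pivot -2 → sign −
step 1: pivot 31 → sign +
step 2: pivot 17/31 → sign +
step 3: pivot 6/17 → sign +
step 4: pivot 2/3 → sign +
signature = (4, 1, 0)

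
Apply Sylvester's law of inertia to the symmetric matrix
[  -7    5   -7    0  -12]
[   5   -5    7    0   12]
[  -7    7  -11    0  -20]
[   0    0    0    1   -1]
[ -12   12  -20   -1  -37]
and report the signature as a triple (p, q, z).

Answer: (1, 4, 0)

Derivation:
step 0: pivot -7 → sign −
step 1: pivot -10/7 → sign −
step 2: pivot -6/5 → sign −
step 3: pivot 1 → sign +
step 4: pivot -2/3 → sign −
signature = (1, 4, 0)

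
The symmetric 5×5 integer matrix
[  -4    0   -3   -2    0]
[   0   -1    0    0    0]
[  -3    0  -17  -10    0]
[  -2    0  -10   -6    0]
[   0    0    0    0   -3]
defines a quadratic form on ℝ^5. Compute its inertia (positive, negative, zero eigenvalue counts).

Answer: (0, 5, 0)

Derivation:
step 0: pivot -4 → sign −
step 1: pivot -1 → sign −
step 2: pivot -59/4 → sign −
step 3: pivot -6/59 → sign −
step 4: pivot -3 → sign −
signature = (0, 5, 0)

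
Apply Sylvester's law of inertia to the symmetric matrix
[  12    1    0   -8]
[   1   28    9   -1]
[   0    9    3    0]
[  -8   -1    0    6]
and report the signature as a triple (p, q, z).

Answer: (4, 0, 0)

Derivation:
step 0: pivot 12 → sign +
step 1: pivot 335/12 → sign +
step 2: pivot 33/335 → sign +
step 3: pivot 6/11 → sign +
signature = (4, 0, 0)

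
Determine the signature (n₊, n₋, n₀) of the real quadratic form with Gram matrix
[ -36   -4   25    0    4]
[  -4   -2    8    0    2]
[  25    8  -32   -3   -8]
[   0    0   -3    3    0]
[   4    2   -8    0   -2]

step 0: pivot -36 → sign −
step 1: pivot -14/9 → sign −
step 2: pivot 81/28 → sign +
step 3: pivot -1/9 → sign −
step 4: row/col 4 already zero → sign 0
signature = (1, 3, 1)

Answer: (1, 3, 1)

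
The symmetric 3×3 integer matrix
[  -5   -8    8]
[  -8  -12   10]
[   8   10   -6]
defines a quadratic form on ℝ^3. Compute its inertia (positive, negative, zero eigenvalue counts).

step 0: pivot -5 → sign −
step 1: pivot 4/5 → sign +
step 2: pivot -3 → sign −
signature = (1, 2, 0)

Answer: (1, 2, 0)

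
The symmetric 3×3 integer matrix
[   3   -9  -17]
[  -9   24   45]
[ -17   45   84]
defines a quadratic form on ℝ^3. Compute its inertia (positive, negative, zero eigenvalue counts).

step 0: pivot 3 → sign +
step 1: pivot -3 → sign −
step 2: pivot -1/3 → sign −
signature = (1, 2, 0)

Answer: (1, 2, 0)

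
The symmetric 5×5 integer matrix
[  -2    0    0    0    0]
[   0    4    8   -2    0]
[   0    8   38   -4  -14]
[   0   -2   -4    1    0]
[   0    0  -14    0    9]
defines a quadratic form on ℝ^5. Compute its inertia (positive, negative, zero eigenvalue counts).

Answer: (3, 1, 1)

Derivation:
step 0: pivot -2 → sign −
step 1: pivot 4 → sign +
step 2: pivot 22 → sign +
step 3: pivot 1/11 → sign +
step 4: row/col 4 already zero → sign 0
signature = (3, 1, 1)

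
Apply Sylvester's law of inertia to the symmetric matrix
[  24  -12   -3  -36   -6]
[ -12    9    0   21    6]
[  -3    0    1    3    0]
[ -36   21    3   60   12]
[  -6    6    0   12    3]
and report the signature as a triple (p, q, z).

Answer: (4, 1, 0)

Derivation:
step 0: pivot 24 → sign +
step 1: pivot 3 → sign +
step 2: pivot -1/8 → sign −
step 3: pivot 3 → sign +
step 4: pivot 3 → sign +
signature = (4, 1, 0)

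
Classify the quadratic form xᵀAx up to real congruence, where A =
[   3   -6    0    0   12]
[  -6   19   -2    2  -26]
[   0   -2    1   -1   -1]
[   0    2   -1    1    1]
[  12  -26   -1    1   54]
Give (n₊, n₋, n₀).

Answer: (3, 1, 1)

Derivation:
step 0: pivot 3 → sign +
step 1: pivot 7 → sign +
step 2: pivot 3/7 → sign +
step 3: pivot -1/3 → sign −
step 4: row/col 4 already zero → sign 0
signature = (3, 1, 1)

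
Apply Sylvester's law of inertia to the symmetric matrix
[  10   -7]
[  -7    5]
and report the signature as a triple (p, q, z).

Answer: (2, 0, 0)

Derivation:
step 0: pivot 10 → sign +
step 1: pivot 1/10 → sign +
signature = (2, 0, 0)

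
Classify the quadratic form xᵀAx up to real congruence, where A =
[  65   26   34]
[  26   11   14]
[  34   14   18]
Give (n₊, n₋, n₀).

Answer: (2, 1, 0)

Derivation:
step 0: pivot 65 → sign +
step 1: pivot 3/5 → sign +
step 2: pivot -2/39 → sign −
signature = (2, 1, 0)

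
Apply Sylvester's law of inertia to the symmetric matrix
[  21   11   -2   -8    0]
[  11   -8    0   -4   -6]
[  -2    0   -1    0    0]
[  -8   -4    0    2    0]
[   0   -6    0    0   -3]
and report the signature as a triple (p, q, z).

Answer: (1, 4, 0)

Derivation:
step 0: pivot 21 → sign +
step 1: pivot -289/21 → sign −
step 2: pivot -321/289 → sign −
step 3: pivot -58/107 → sign −
step 4: pivot -3/29 → sign −
signature = (1, 4, 0)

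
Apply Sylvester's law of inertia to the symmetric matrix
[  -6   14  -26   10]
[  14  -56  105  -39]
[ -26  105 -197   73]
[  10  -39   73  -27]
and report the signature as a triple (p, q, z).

step 0: pivot -6 → sign −
step 1: pivot -70/3 → sign −
step 2: pivot -1/10 → sign −
step 3: pivot 2/7 → sign +
signature = (1, 3, 0)

Answer: (1, 3, 0)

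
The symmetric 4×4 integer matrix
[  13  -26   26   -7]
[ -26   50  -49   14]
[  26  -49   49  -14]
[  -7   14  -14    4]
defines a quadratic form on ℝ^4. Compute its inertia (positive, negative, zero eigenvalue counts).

Answer: (3, 1, 0)

Derivation:
step 0: pivot 13 → sign +
step 1: pivot -2 → sign −
step 2: pivot 3/2 → sign +
step 3: pivot 3/13 → sign +
signature = (3, 1, 0)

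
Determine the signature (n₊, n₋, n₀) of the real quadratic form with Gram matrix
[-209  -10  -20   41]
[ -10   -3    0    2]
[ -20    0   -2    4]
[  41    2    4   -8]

step 0: pivot -209 → sign −
step 1: pivot -527/209 → sign −
step 2: pivot 146/527 → sign +
step 3: pivot 1/73 → sign +
signature = (2, 2, 0)

Answer: (2, 2, 0)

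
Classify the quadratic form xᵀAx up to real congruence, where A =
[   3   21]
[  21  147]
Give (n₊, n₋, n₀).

step 0: pivot 3 → sign +
step 1: row/col 1 already zero → sign 0
signature = (1, 0, 1)

Answer: (1, 0, 1)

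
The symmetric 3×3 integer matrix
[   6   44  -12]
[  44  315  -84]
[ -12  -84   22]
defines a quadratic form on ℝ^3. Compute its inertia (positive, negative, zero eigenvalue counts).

step 0: pivot 6 → sign +
step 1: pivot -23/3 → sign −
step 2: pivot 2/23 → sign +
signature = (2, 1, 0)

Answer: (2, 1, 0)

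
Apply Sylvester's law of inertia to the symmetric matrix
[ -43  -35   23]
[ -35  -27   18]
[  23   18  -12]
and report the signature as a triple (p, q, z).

step 0: pivot -43 → sign −
step 1: pivot 64/43 → sign +
step 2: pivot -3/64 → sign −
signature = (1, 2, 0)

Answer: (1, 2, 0)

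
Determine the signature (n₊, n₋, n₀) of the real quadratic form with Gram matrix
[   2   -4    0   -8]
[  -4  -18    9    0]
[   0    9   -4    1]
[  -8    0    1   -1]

step 0: pivot 2 → sign +
step 1: pivot -26 → sign −
step 2: pivot -23/26 → sign −
step 3: pivot 3/23 → sign +
signature = (2, 2, 0)

Answer: (2, 2, 0)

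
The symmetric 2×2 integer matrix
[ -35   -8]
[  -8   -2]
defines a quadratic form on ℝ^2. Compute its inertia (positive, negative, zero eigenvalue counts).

Answer: (0, 2, 0)

Derivation:
step 0: pivot -35 → sign −
step 1: pivot -6/35 → sign −
signature = (0, 2, 0)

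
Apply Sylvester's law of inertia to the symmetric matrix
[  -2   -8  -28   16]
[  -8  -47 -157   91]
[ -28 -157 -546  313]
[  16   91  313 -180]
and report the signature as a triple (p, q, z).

step 0: pivot -2 → sign −
step 1: pivot -15 → sign −
step 2: pivot -19 → sign −
step 3: pivot -3/95 → sign −
signature = (0, 4, 0)

Answer: (0, 4, 0)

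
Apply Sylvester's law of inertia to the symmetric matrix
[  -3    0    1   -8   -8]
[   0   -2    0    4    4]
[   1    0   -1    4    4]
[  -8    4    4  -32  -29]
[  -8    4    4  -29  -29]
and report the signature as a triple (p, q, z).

step 0: pivot -3 → sign −
step 1: pivot -2 → sign −
step 2: pivot -2/3 → sign −
step 3: pivot 3 → sign +
step 4: pivot -3 → sign −
signature = (1, 4, 0)

Answer: (1, 4, 0)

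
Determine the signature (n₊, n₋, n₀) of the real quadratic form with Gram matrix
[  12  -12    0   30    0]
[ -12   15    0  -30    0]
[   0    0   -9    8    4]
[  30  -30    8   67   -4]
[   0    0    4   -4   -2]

step 0: pivot 12 → sign +
step 1: pivot 3 → sign +
step 2: pivot -9 → sign −
step 3: pivot -8/9 → sign −
step 4: row/col 4 already zero → sign 0
signature = (2, 2, 1)

Answer: (2, 2, 1)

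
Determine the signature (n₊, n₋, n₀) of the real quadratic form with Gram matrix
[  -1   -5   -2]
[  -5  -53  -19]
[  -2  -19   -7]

step 0: pivot -1 → sign −
step 1: pivot -28 → sign −
step 2: pivot -3/28 → sign −
signature = (0, 3, 0)

Answer: (0, 3, 0)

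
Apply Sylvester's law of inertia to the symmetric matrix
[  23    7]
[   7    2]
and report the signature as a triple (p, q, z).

Answer: (1, 1, 0)

Derivation:
step 0: pivot 23 → sign +
step 1: pivot -3/23 → sign −
signature = (1, 1, 0)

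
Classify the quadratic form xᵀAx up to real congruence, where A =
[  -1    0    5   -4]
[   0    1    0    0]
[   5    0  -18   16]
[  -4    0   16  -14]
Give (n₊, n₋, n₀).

Answer: (2, 2, 0)

Derivation:
step 0: pivot -1 → sign −
step 1: pivot 1 → sign +
step 2: pivot 7 → sign +
step 3: pivot -2/7 → sign −
signature = (2, 2, 0)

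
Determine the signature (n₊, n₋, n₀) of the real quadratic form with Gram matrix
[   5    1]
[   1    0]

step 0: pivot 5 → sign +
step 1: pivot -1/5 → sign −
signature = (1, 1, 0)

Answer: (1, 1, 0)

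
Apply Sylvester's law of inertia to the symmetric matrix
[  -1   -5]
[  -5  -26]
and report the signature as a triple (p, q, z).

step 0: pivot -1 → sign −
step 1: pivot -1 → sign −
signature = (0, 2, 0)

Answer: (0, 2, 0)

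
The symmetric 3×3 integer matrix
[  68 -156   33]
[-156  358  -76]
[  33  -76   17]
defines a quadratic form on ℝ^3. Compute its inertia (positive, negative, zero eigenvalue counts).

Answer: (3, 0, 0)

Derivation:
step 0: pivot 68 → sign +
step 1: pivot 2/17 → sign +
step 2: pivot 1/4 → sign +
signature = (3, 0, 0)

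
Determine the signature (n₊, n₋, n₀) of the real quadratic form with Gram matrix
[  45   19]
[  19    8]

Answer: (1, 1, 0)

Derivation:
step 0: pivot 45 → sign +
step 1: pivot -1/45 → sign −
signature = (1, 1, 0)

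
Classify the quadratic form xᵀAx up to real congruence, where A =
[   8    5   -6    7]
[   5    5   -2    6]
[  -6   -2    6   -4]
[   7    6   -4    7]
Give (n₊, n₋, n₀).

Answer: (2, 1, 1)

Derivation:
step 0: pivot 8 → sign +
step 1: pivot 15/8 → sign +
step 2: pivot -2/15 → sign −
step 3: row/col 3 already zero → sign 0
signature = (2, 1, 1)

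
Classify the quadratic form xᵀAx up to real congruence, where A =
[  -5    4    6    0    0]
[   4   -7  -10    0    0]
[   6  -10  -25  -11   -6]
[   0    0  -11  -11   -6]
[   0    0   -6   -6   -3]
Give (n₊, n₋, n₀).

step 0: pivot -5 → sign −
step 1: pivot -19/5 → sign −
step 2: pivot -203/19 → sign −
step 3: pivot 66/203 → sign +
step 4: pivot 3/11 → sign +
signature = (2, 3, 0)

Answer: (2, 3, 0)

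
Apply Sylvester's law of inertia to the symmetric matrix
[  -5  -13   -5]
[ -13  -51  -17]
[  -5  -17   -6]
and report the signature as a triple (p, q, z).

step 0: pivot -5 → sign −
step 1: pivot -86/5 → sign −
step 2: pivot -3/43 → sign −
signature = (0, 3, 0)

Answer: (0, 3, 0)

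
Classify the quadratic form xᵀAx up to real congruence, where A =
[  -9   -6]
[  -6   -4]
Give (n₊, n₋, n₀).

Answer: (0, 1, 1)

Derivation:
step 0: pivot -9 → sign −
step 1: row/col 1 already zero → sign 0
signature = (0, 1, 1)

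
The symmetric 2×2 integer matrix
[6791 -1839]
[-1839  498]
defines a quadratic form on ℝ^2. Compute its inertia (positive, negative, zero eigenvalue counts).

step 0: pivot 6791 → sign +
step 1: pivot -3/6791 → sign −
signature = (1, 1, 0)

Answer: (1, 1, 0)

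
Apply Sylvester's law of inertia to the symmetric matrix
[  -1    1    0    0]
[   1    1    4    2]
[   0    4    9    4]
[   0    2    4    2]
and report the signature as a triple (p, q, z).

step 0: pivot -1 → sign −
step 1: pivot 2 → sign +
step 2: pivot 1 → sign +
step 3: row/col 3 already zero → sign 0
signature = (2, 1, 1)

Answer: (2, 1, 1)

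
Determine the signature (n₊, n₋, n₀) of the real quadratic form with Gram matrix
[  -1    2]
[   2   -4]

step 0: pivot -1 → sign −
step 1: row/col 1 already zero → sign 0
signature = (0, 1, 1)

Answer: (0, 1, 1)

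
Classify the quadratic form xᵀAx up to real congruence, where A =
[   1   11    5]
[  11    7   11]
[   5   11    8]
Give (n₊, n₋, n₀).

Answer: (1, 2, 0)

Derivation:
step 0: pivot 1 → sign +
step 1: pivot -114 → sign −
step 2: pivot -1/57 → sign −
signature = (1, 2, 0)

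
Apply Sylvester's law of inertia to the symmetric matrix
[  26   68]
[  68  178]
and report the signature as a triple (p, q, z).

Answer: (2, 0, 0)

Derivation:
step 0: pivot 26 → sign +
step 1: pivot 2/13 → sign +
signature = (2, 0, 0)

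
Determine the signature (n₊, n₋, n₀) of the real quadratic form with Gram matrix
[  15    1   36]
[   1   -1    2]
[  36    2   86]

Answer: (1, 2, 0)

Derivation:
step 0: pivot 15 → sign +
step 1: pivot -16/15 → sign −
step 2: pivot -1/4 → sign −
signature = (1, 2, 0)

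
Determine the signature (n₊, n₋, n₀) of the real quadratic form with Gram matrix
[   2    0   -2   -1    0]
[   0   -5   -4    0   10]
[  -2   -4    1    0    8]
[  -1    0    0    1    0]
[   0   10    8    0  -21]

Answer: (3, 2, 0)

Derivation:
step 0: pivot 2 → sign +
step 1: pivot -5 → sign −
step 2: pivot 11/5 → sign +
step 3: pivot 1/22 → sign +
step 4: pivot -1 → sign −
signature = (3, 2, 0)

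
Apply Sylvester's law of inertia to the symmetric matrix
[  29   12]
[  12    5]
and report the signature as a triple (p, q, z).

step 0: pivot 29 → sign +
step 1: pivot 1/29 → sign +
signature = (2, 0, 0)

Answer: (2, 0, 0)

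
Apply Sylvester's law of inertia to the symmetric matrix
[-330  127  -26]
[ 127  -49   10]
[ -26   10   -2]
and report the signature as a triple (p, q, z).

step 0: pivot -330 → sign −
step 1: pivot -41/330 → sign −
step 2: pivot 2/41 → sign +
signature = (1, 2, 0)

Answer: (1, 2, 0)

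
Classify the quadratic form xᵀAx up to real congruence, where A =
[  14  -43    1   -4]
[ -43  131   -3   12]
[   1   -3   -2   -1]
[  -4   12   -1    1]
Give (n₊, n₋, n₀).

step 0: pivot 14 → sign +
step 1: pivot -15/14 → sign −
step 2: pivot -31/15 → sign −
step 3: pivot 6/31 → sign +
signature = (2, 2, 0)

Answer: (2, 2, 0)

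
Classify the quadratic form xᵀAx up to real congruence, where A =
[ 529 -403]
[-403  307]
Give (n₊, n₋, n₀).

Answer: (1, 1, 0)

Derivation:
step 0: pivot 529 → sign +
step 1: pivot -6/529 → sign −
signature = (1, 1, 0)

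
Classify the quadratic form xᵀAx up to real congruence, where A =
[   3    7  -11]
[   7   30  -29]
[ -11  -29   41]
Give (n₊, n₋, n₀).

Answer: (2, 1, 0)

Derivation:
step 0: pivot 3 → sign +
step 1: pivot 41/3 → sign +
step 2: pivot -6/41 → sign −
signature = (2, 1, 0)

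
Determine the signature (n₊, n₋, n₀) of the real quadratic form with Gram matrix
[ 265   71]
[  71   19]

Answer: (1, 1, 0)

Derivation:
step 0: pivot 265 → sign +
step 1: pivot -6/265 → sign −
signature = (1, 1, 0)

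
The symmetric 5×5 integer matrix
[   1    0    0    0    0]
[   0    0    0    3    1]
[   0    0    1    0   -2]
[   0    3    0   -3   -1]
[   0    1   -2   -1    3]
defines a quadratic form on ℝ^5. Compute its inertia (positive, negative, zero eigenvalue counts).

Answer: (3, 2, 0)

Derivation:
step 0: pivot 1 → sign +
step 1: pivot 1 → sign +
step 2: pivot -3 → sign −
step 3: pivot 3 → sign +
step 4: pivot -2/3 → sign −
signature = (3, 2, 0)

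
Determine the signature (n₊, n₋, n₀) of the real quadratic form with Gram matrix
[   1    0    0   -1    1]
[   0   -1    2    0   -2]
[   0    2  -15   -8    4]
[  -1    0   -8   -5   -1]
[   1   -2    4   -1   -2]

Answer: (2, 3, 0)

Derivation:
step 0: pivot 1 → sign +
step 1: pivot -1 → sign −
step 2: pivot -11 → sign −
step 3: pivot -2/11 → sign −
step 4: pivot 1 → sign +
signature = (2, 3, 0)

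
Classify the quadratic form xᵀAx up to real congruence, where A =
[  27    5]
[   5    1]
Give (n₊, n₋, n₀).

Answer: (2, 0, 0)

Derivation:
step 0: pivot 27 → sign +
step 1: pivot 2/27 → sign +
signature = (2, 0, 0)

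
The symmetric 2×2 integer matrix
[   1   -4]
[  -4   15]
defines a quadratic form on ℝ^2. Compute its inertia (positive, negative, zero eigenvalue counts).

step 0: pivot 1 → sign +
step 1: pivot -1 → sign −
signature = (1, 1, 0)

Answer: (1, 1, 0)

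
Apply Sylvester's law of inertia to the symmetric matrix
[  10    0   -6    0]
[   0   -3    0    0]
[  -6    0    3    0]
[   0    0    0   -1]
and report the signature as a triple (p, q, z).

Answer: (1, 3, 0)

Derivation:
step 0: pivot 10 → sign +
step 1: pivot -3 → sign −
step 2: pivot -3/5 → sign −
step 3: pivot -1 → sign −
signature = (1, 3, 0)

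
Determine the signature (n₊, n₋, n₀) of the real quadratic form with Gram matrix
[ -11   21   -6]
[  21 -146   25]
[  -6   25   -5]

Answer: (1, 2, 0)

Derivation:
step 0: pivot -11 → sign −
step 1: pivot -1165/11 → sign −
step 2: pivot 6/1165 → sign +
signature = (1, 2, 0)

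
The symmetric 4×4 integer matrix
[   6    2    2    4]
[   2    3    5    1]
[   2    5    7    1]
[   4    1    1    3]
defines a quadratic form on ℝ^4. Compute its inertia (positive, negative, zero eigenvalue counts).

Answer: (3, 1, 0)

Derivation:
step 0: pivot 6 → sign +
step 1: pivot 7/3 → sign +
step 2: pivot -12/7 → sign −
step 3: pivot 1/3 → sign +
signature = (3, 1, 0)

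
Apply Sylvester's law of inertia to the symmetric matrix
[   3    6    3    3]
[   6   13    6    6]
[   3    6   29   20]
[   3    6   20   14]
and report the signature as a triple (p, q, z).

Answer: (3, 1, 0)

Derivation:
step 0: pivot 3 → sign +
step 1: pivot 1 → sign +
step 2: pivot 26 → sign +
step 3: pivot -3/26 → sign −
signature = (3, 1, 0)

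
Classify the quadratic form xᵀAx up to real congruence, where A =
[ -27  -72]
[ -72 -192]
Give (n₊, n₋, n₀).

Answer: (0, 1, 1)

Derivation:
step 0: pivot -27 → sign −
step 1: row/col 1 already zero → sign 0
signature = (0, 1, 1)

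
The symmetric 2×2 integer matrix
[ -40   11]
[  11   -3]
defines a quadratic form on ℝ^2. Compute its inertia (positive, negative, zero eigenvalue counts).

Answer: (1, 1, 0)

Derivation:
step 0: pivot -40 → sign −
step 1: pivot 1/40 → sign +
signature = (1, 1, 0)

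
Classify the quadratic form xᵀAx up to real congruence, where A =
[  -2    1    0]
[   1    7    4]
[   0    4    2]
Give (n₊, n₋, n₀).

Answer: (1, 2, 0)

Derivation:
step 0: pivot -2 → sign −
step 1: pivot 15/2 → sign +
step 2: pivot -2/15 → sign −
signature = (1, 2, 0)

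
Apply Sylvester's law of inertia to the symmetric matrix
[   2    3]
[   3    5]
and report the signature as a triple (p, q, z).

Answer: (2, 0, 0)

Derivation:
step 0: pivot 2 → sign +
step 1: pivot 1/2 → sign +
signature = (2, 0, 0)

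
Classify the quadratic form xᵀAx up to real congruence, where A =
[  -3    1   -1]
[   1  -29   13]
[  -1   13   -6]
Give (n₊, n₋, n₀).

step 0: pivot -3 → sign −
step 1: pivot -86/3 → sign −
step 2: pivot -3/43 → sign −
signature = (0, 3, 0)

Answer: (0, 3, 0)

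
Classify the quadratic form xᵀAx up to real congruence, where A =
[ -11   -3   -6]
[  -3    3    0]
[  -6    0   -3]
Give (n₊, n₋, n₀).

step 0: pivot -11 → sign −
step 1: pivot 42/11 → sign +
step 2: pivot -3/7 → sign −
signature = (1, 2, 0)

Answer: (1, 2, 0)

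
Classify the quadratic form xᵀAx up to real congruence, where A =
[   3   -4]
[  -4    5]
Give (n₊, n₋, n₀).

step 0: pivot 3 → sign +
step 1: pivot -1/3 → sign −
signature = (1, 1, 0)

Answer: (1, 1, 0)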